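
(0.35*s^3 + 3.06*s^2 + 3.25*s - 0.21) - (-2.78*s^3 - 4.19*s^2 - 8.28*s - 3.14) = 3.13*s^3 + 7.25*s^2 + 11.53*s + 2.93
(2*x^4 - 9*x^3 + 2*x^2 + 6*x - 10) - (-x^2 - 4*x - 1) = 2*x^4 - 9*x^3 + 3*x^2 + 10*x - 9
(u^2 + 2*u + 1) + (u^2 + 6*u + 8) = 2*u^2 + 8*u + 9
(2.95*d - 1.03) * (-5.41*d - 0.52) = -15.9595*d^2 + 4.0383*d + 0.5356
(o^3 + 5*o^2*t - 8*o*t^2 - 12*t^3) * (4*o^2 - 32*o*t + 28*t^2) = 4*o^5 - 12*o^4*t - 164*o^3*t^2 + 348*o^2*t^3 + 160*o*t^4 - 336*t^5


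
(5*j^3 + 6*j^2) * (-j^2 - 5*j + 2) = -5*j^5 - 31*j^4 - 20*j^3 + 12*j^2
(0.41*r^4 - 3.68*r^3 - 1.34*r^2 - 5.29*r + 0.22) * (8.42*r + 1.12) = 3.4522*r^5 - 30.5264*r^4 - 15.4044*r^3 - 46.0426*r^2 - 4.0724*r + 0.2464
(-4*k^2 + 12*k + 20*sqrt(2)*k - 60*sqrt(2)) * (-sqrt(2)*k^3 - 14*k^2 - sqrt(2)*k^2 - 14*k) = 4*sqrt(2)*k^5 - 8*sqrt(2)*k^4 + 16*k^4 - 292*sqrt(2)*k^3 - 32*k^3 - 48*k^2 + 560*sqrt(2)*k^2 + 840*sqrt(2)*k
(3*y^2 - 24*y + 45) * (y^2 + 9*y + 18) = 3*y^4 + 3*y^3 - 117*y^2 - 27*y + 810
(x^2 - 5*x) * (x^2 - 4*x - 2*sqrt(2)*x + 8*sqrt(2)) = x^4 - 9*x^3 - 2*sqrt(2)*x^3 + 20*x^2 + 18*sqrt(2)*x^2 - 40*sqrt(2)*x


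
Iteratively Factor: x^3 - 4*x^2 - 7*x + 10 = (x - 5)*(x^2 + x - 2) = (x - 5)*(x - 1)*(x + 2)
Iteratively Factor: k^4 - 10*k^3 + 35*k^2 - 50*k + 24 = (k - 1)*(k^3 - 9*k^2 + 26*k - 24) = (k - 2)*(k - 1)*(k^2 - 7*k + 12) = (k - 3)*(k - 2)*(k - 1)*(k - 4)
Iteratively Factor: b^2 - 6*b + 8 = (b - 4)*(b - 2)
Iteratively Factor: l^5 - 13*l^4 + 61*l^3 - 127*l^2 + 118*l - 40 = (l - 1)*(l^4 - 12*l^3 + 49*l^2 - 78*l + 40) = (l - 5)*(l - 1)*(l^3 - 7*l^2 + 14*l - 8) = (l - 5)*(l - 1)^2*(l^2 - 6*l + 8) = (l - 5)*(l - 4)*(l - 1)^2*(l - 2)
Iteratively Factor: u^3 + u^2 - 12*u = (u - 3)*(u^2 + 4*u) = (u - 3)*(u + 4)*(u)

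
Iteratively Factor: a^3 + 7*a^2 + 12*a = (a + 3)*(a^2 + 4*a) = (a + 3)*(a + 4)*(a)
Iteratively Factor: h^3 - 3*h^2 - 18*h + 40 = (h + 4)*(h^2 - 7*h + 10) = (h - 2)*(h + 4)*(h - 5)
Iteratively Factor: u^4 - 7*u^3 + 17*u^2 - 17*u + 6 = (u - 3)*(u^3 - 4*u^2 + 5*u - 2) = (u - 3)*(u - 1)*(u^2 - 3*u + 2) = (u - 3)*(u - 1)^2*(u - 2)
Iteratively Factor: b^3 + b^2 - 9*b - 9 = (b + 3)*(b^2 - 2*b - 3) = (b - 3)*(b + 3)*(b + 1)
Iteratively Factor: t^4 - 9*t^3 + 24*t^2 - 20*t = (t)*(t^3 - 9*t^2 + 24*t - 20) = t*(t - 2)*(t^2 - 7*t + 10) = t*(t - 5)*(t - 2)*(t - 2)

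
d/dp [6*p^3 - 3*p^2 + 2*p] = 18*p^2 - 6*p + 2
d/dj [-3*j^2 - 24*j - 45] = -6*j - 24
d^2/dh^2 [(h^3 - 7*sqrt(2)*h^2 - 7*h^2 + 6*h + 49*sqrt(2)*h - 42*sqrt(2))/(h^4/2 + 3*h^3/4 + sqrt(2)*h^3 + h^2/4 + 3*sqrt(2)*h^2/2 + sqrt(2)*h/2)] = 8*(4*h^9 - 84*sqrt(2)*h^8 - 84*h^8 - 324*h^7 + 846*sqrt(2)*h^7 + 649*sqrt(2)*h^6 + 6068*h^6 + 1566*h^5 + 3339*sqrt(2)*h^5 - 14370*h^4 - 2805*sqrt(2)*h^4 - 14125*sqrt(2)*h^3 - 14322*h^3 - 11214*sqrt(2)*h^2 - 4536*h^2 - 3024*sqrt(2)*h - 504*h - 336*sqrt(2))/(h^3*(8*h^9 + 36*h^8 + 48*sqrt(2)*h^8 + 258*h^7 + 216*sqrt(2)*h^7 + 524*sqrt(2)*h^6 + 927*h^6 + 954*sqrt(2)*h^5 + 1617*h^5 + 1521*h^4 + 1254*sqrt(2)*h^4 + 793*h^3 + 1062*sqrt(2)*h^3 + 216*h^2 + 534*sqrt(2)*h^2 + 24*h + 144*sqrt(2)*h + 16*sqrt(2)))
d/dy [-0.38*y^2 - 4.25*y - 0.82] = -0.76*y - 4.25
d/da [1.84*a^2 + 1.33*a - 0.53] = 3.68*a + 1.33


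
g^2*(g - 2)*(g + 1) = g^4 - g^3 - 2*g^2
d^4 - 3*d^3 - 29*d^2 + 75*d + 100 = (d - 5)*(d - 4)*(d + 1)*(d + 5)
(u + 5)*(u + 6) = u^2 + 11*u + 30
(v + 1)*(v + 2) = v^2 + 3*v + 2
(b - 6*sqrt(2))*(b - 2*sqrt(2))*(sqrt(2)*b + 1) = sqrt(2)*b^3 - 15*b^2 + 16*sqrt(2)*b + 24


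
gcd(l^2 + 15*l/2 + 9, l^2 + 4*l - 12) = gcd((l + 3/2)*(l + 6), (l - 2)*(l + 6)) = l + 6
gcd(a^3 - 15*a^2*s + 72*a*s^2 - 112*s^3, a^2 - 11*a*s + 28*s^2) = a^2 - 11*a*s + 28*s^2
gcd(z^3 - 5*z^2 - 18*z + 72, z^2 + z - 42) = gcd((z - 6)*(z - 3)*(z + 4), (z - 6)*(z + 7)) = z - 6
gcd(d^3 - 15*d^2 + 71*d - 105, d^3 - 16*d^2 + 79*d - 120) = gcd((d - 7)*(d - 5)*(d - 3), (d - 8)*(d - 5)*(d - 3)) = d^2 - 8*d + 15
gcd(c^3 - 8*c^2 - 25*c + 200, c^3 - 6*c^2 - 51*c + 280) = c^2 - 13*c + 40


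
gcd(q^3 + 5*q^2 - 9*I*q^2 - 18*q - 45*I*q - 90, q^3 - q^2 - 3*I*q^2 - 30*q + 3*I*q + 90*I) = q^2 + q*(5 - 3*I) - 15*I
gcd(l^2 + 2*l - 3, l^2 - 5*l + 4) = l - 1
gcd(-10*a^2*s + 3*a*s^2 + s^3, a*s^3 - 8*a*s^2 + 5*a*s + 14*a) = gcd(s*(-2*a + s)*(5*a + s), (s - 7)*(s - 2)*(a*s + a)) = 1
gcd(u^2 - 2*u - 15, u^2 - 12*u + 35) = u - 5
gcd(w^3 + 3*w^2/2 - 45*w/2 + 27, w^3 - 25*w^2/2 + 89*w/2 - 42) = w - 3/2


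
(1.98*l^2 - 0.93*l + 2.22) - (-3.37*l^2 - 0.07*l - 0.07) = 5.35*l^2 - 0.86*l + 2.29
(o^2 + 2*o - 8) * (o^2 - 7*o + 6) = o^4 - 5*o^3 - 16*o^2 + 68*o - 48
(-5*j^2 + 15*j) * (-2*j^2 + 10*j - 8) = 10*j^4 - 80*j^3 + 190*j^2 - 120*j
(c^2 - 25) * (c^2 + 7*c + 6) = c^4 + 7*c^3 - 19*c^2 - 175*c - 150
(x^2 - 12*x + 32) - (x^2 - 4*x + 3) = 29 - 8*x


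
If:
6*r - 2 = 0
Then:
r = 1/3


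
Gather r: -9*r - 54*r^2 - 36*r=-54*r^2 - 45*r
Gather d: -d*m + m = -d*m + m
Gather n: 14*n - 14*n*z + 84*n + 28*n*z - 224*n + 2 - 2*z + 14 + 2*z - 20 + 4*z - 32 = n*(14*z - 126) + 4*z - 36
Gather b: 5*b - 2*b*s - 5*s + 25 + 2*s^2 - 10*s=b*(5 - 2*s) + 2*s^2 - 15*s + 25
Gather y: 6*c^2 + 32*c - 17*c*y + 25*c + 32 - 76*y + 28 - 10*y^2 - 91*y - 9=6*c^2 + 57*c - 10*y^2 + y*(-17*c - 167) + 51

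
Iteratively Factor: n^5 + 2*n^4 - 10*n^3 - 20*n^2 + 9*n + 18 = (n - 3)*(n^4 + 5*n^3 + 5*n^2 - 5*n - 6) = (n - 3)*(n - 1)*(n^3 + 6*n^2 + 11*n + 6) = (n - 3)*(n - 1)*(n + 2)*(n^2 + 4*n + 3) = (n - 3)*(n - 1)*(n + 1)*(n + 2)*(n + 3)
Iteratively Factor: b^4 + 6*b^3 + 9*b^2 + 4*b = (b)*(b^3 + 6*b^2 + 9*b + 4) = b*(b + 4)*(b^2 + 2*b + 1) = b*(b + 1)*(b + 4)*(b + 1)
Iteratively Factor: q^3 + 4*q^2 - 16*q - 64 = (q + 4)*(q^2 - 16) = (q + 4)^2*(q - 4)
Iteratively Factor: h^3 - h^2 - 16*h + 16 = (h - 1)*(h^2 - 16) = (h - 4)*(h - 1)*(h + 4)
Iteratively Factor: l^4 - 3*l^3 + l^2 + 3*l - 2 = (l - 2)*(l^3 - l^2 - l + 1) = (l - 2)*(l - 1)*(l^2 - 1) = (l - 2)*(l - 1)*(l + 1)*(l - 1)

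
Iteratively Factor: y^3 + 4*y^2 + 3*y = (y + 3)*(y^2 + y) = y*(y + 3)*(y + 1)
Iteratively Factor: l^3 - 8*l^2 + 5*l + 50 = (l + 2)*(l^2 - 10*l + 25) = (l - 5)*(l + 2)*(l - 5)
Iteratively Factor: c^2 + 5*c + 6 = (c + 3)*(c + 2)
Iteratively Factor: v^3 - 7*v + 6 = (v - 1)*(v^2 + v - 6) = (v - 1)*(v + 3)*(v - 2)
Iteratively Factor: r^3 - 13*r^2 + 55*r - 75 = (r - 3)*(r^2 - 10*r + 25) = (r - 5)*(r - 3)*(r - 5)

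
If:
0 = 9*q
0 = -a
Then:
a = 0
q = 0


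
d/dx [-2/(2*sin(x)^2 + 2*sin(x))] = (2/tan(x) + cos(x)/sin(x)^2)/(sin(x) + 1)^2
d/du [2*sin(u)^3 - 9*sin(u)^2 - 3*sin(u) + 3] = -3*(6*sin(u) + cos(2*u))*cos(u)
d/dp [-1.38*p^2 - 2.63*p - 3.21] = -2.76*p - 2.63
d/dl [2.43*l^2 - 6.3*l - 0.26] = 4.86*l - 6.3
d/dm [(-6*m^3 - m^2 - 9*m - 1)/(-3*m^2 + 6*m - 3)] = (6*m^3 - 18*m^2 - 11*m - 11)/(3*(m^3 - 3*m^2 + 3*m - 1))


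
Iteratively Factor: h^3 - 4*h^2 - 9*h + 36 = (h + 3)*(h^2 - 7*h + 12) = (h - 3)*(h + 3)*(h - 4)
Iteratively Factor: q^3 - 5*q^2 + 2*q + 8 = (q - 4)*(q^2 - q - 2) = (q - 4)*(q + 1)*(q - 2)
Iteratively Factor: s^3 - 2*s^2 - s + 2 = (s - 1)*(s^2 - s - 2) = (s - 1)*(s + 1)*(s - 2)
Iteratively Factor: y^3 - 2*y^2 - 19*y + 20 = (y + 4)*(y^2 - 6*y + 5) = (y - 5)*(y + 4)*(y - 1)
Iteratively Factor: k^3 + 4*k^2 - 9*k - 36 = (k + 3)*(k^2 + k - 12) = (k + 3)*(k + 4)*(k - 3)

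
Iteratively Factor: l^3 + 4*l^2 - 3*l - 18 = (l + 3)*(l^2 + l - 6) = (l - 2)*(l + 3)*(l + 3)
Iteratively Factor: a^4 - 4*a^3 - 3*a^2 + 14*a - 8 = (a - 1)*(a^3 - 3*a^2 - 6*a + 8) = (a - 4)*(a - 1)*(a^2 + a - 2) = (a - 4)*(a - 1)^2*(a + 2)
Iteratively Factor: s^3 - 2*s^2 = (s)*(s^2 - 2*s) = s^2*(s - 2)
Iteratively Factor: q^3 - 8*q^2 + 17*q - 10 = (q - 1)*(q^2 - 7*q + 10) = (q - 2)*(q - 1)*(q - 5)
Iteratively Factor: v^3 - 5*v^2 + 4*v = (v - 1)*(v^2 - 4*v) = v*(v - 1)*(v - 4)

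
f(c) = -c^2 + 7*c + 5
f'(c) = 7 - 2*c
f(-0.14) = 4.00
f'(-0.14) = 7.28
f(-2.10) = -14.11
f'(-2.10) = 11.20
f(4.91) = 15.26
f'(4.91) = -2.82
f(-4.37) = -44.69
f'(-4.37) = 15.74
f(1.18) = 11.87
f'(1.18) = 4.64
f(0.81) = 10.01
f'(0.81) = 5.38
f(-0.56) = 0.77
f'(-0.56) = 8.12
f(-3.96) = -38.40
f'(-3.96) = 14.92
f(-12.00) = -223.00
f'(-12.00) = 31.00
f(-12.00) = -223.00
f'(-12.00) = 31.00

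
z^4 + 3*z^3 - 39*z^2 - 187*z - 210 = (z - 7)*(z + 2)*(z + 3)*(z + 5)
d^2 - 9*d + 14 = (d - 7)*(d - 2)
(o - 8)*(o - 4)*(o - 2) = o^3 - 14*o^2 + 56*o - 64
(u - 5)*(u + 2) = u^2 - 3*u - 10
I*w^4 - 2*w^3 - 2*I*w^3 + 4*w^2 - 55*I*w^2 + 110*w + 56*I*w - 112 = (w - 8)*(w + 7)*(w + 2*I)*(I*w - I)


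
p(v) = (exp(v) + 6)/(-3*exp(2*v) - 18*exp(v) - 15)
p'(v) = (exp(v) + 6)*(6*exp(2*v) + 18*exp(v))/(-3*exp(2*v) - 18*exp(v) - 15)^2 + exp(v)/(-3*exp(2*v) - 18*exp(v) - 15)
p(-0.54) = -0.25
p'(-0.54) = 0.10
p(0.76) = -0.12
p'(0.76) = 0.09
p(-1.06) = -0.29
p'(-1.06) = 0.08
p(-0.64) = -0.26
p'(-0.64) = 0.09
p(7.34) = -0.00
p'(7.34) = 0.00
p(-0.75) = -0.27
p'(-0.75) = 0.09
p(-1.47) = -0.32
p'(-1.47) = 0.06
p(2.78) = -0.02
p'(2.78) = 0.02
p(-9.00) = -0.40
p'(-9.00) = 0.00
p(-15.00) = -0.40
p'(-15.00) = 0.00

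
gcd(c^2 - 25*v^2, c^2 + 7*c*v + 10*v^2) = c + 5*v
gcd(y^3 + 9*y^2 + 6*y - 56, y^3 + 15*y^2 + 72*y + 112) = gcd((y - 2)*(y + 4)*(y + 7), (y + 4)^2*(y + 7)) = y^2 + 11*y + 28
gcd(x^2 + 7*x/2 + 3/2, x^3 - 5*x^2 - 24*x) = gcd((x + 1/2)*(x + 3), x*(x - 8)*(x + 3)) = x + 3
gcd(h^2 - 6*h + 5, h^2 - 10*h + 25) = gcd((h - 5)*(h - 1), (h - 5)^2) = h - 5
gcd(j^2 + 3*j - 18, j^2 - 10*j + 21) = j - 3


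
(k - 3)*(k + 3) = k^2 - 9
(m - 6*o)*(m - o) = m^2 - 7*m*o + 6*o^2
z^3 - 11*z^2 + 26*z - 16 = (z - 8)*(z - 2)*(z - 1)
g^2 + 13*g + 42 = (g + 6)*(g + 7)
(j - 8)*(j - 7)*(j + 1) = j^3 - 14*j^2 + 41*j + 56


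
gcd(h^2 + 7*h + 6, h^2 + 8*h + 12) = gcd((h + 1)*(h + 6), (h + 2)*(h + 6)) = h + 6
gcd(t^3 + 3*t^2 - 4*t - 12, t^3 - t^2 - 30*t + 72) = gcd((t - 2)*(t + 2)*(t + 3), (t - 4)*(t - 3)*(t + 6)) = 1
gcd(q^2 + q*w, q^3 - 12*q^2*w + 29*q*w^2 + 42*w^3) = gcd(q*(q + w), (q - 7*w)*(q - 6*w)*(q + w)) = q + w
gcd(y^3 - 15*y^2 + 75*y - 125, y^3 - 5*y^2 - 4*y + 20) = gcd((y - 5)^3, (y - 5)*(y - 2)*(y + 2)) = y - 5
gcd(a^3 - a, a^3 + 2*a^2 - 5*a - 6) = a + 1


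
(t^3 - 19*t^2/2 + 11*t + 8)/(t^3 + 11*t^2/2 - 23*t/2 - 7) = (t - 8)/(t + 7)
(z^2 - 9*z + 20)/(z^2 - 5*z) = (z - 4)/z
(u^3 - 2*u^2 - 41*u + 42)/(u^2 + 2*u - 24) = (u^2 - 8*u + 7)/(u - 4)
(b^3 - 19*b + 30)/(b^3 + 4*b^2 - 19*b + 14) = (b^2 + 2*b - 15)/(b^2 + 6*b - 7)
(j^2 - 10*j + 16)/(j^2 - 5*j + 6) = (j - 8)/(j - 3)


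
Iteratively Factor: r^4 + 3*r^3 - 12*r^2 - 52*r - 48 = (r - 4)*(r^3 + 7*r^2 + 16*r + 12) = (r - 4)*(r + 2)*(r^2 + 5*r + 6) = (r - 4)*(r + 2)*(r + 3)*(r + 2)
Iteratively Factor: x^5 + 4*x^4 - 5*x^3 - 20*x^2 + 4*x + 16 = (x + 4)*(x^4 - 5*x^2 + 4) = (x + 1)*(x + 4)*(x^3 - x^2 - 4*x + 4) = (x - 1)*(x + 1)*(x + 4)*(x^2 - 4) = (x - 2)*(x - 1)*(x + 1)*(x + 4)*(x + 2)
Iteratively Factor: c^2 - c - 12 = (c - 4)*(c + 3)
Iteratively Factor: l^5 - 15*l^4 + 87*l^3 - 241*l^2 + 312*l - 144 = (l - 4)*(l^4 - 11*l^3 + 43*l^2 - 69*l + 36) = (l - 4)*(l - 3)*(l^3 - 8*l^2 + 19*l - 12) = (l - 4)*(l - 3)^2*(l^2 - 5*l + 4) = (l - 4)^2*(l - 3)^2*(l - 1)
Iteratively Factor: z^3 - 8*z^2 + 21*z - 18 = (z - 3)*(z^2 - 5*z + 6) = (z - 3)*(z - 2)*(z - 3)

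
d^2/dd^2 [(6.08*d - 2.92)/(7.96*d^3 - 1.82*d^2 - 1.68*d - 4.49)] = (2311.431168*d^5 - 2748.68352*d^4 + 879.734016*d^3 + 2783.877792*d^2 - 977.848224*d - 60.484816)/(504.358336*d^9 - 345.954336*d^8 - 240.242352*d^7 - 713.478344*d^6 + 440.989584*d^5 + 300.2349*d^4 + 394.309812*d^3 - 148.091874*d^2 - 101.606904*d - 90.518849)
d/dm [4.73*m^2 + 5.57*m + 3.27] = 9.46*m + 5.57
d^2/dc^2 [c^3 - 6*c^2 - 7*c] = 6*c - 12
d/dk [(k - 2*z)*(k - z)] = 2*k - 3*z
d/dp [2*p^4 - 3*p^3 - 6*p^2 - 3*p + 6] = 8*p^3 - 9*p^2 - 12*p - 3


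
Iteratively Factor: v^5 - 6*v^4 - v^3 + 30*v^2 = (v)*(v^4 - 6*v^3 - v^2 + 30*v) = v*(v - 3)*(v^3 - 3*v^2 - 10*v) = v^2*(v - 3)*(v^2 - 3*v - 10) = v^2*(v - 5)*(v - 3)*(v + 2)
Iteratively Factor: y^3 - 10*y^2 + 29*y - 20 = (y - 4)*(y^2 - 6*y + 5) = (y - 5)*(y - 4)*(y - 1)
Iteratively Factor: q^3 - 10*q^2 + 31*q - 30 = (q - 3)*(q^2 - 7*q + 10) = (q - 5)*(q - 3)*(q - 2)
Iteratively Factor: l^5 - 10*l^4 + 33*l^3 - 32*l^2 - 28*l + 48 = (l - 3)*(l^4 - 7*l^3 + 12*l^2 + 4*l - 16) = (l - 3)*(l - 2)*(l^3 - 5*l^2 + 2*l + 8) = (l - 3)*(l - 2)^2*(l^2 - 3*l - 4) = (l - 3)*(l - 2)^2*(l + 1)*(l - 4)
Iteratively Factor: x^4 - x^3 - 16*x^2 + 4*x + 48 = (x + 2)*(x^3 - 3*x^2 - 10*x + 24) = (x + 2)*(x + 3)*(x^2 - 6*x + 8) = (x - 4)*(x + 2)*(x + 3)*(x - 2)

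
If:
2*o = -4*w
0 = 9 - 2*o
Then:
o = 9/2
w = -9/4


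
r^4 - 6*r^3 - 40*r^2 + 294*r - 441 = (r - 7)*(r - 3)^2*(r + 7)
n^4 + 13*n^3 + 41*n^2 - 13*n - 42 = (n - 1)*(n + 1)*(n + 6)*(n + 7)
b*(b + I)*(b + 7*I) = b^3 + 8*I*b^2 - 7*b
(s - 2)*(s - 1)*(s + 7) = s^3 + 4*s^2 - 19*s + 14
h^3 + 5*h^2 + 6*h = h*(h + 2)*(h + 3)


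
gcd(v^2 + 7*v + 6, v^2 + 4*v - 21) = 1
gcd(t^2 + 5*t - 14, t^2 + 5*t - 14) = t^2 + 5*t - 14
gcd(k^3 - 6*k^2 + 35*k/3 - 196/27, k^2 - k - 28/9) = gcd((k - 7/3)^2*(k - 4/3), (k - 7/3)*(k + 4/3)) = k - 7/3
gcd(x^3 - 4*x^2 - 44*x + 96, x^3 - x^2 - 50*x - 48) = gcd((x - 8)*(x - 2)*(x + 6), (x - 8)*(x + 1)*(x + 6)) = x^2 - 2*x - 48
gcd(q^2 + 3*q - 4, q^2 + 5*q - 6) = q - 1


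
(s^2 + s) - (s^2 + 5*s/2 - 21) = 21 - 3*s/2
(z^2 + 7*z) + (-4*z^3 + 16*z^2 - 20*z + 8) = -4*z^3 + 17*z^2 - 13*z + 8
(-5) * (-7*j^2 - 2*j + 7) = 35*j^2 + 10*j - 35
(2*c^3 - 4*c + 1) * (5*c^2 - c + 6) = 10*c^5 - 2*c^4 - 8*c^3 + 9*c^2 - 25*c + 6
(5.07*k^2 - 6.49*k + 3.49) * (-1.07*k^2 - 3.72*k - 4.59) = -5.4249*k^4 - 11.9161*k^3 - 2.8628*k^2 + 16.8063*k - 16.0191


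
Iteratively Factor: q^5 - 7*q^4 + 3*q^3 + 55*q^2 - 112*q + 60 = (q - 2)*(q^4 - 5*q^3 - 7*q^2 + 41*q - 30) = (q - 2)^2*(q^3 - 3*q^2 - 13*q + 15) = (q - 5)*(q - 2)^2*(q^2 + 2*q - 3) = (q - 5)*(q - 2)^2*(q + 3)*(q - 1)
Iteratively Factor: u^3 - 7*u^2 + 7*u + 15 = (u + 1)*(u^2 - 8*u + 15) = (u - 5)*(u + 1)*(u - 3)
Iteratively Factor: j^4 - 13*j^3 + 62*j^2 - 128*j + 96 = (j - 4)*(j^3 - 9*j^2 + 26*j - 24) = (j - 4)^2*(j^2 - 5*j + 6) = (j - 4)^2*(j - 3)*(j - 2)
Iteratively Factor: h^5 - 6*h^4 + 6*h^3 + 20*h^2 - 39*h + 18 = (h - 1)*(h^4 - 5*h^3 + h^2 + 21*h - 18) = (h - 3)*(h - 1)*(h^3 - 2*h^2 - 5*h + 6) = (h - 3)*(h - 1)*(h + 2)*(h^2 - 4*h + 3) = (h - 3)*(h - 1)^2*(h + 2)*(h - 3)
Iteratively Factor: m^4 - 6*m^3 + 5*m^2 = (m - 1)*(m^3 - 5*m^2) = (m - 5)*(m - 1)*(m^2) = m*(m - 5)*(m - 1)*(m)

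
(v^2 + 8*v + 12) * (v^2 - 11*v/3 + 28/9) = v^4 + 13*v^3/3 - 128*v^2/9 - 172*v/9 + 112/3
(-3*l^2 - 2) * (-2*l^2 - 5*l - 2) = 6*l^4 + 15*l^3 + 10*l^2 + 10*l + 4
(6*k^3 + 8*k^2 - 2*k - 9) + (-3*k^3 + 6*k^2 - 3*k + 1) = 3*k^3 + 14*k^2 - 5*k - 8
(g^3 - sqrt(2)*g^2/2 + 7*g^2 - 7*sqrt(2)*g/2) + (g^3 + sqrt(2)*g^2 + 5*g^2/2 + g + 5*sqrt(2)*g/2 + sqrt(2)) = 2*g^3 + sqrt(2)*g^2/2 + 19*g^2/2 - sqrt(2)*g + g + sqrt(2)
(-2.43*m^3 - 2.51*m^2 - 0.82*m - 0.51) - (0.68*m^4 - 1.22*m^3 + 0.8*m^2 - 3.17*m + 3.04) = -0.68*m^4 - 1.21*m^3 - 3.31*m^2 + 2.35*m - 3.55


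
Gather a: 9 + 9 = 18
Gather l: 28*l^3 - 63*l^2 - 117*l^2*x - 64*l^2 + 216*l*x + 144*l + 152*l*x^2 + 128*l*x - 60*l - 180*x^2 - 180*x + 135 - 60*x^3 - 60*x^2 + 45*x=28*l^3 + l^2*(-117*x - 127) + l*(152*x^2 + 344*x + 84) - 60*x^3 - 240*x^2 - 135*x + 135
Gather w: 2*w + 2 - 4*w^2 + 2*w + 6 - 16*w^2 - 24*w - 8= -20*w^2 - 20*w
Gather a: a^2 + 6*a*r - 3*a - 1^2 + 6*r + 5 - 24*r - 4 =a^2 + a*(6*r - 3) - 18*r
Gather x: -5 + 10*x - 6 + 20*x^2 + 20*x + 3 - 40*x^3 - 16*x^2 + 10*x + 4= -40*x^3 + 4*x^2 + 40*x - 4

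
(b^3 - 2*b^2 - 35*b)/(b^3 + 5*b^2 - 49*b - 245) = b/(b + 7)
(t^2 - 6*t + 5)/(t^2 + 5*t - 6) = (t - 5)/(t + 6)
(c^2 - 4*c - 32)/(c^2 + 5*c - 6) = (c^2 - 4*c - 32)/(c^2 + 5*c - 6)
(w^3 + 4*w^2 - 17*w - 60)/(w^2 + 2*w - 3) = (w^2 + w - 20)/(w - 1)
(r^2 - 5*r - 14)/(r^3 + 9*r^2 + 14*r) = (r - 7)/(r*(r + 7))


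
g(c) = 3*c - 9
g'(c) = 3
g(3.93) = 2.79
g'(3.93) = 3.00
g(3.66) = 1.98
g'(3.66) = 3.00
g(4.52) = 4.56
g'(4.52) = 3.00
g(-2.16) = -15.48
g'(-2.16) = 3.00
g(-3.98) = -20.94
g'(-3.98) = 3.00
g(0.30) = -8.10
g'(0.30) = 3.00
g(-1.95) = -14.85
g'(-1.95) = 3.00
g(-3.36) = -19.08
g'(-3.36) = 3.00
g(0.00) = -9.00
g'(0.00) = 3.00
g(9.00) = 18.00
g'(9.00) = 3.00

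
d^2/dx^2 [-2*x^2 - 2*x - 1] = -4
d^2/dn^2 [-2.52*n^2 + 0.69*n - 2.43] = -5.04000000000000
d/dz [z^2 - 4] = 2*z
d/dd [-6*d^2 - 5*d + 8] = -12*d - 5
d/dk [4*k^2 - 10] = 8*k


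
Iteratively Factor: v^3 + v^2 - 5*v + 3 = (v + 3)*(v^2 - 2*v + 1) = (v - 1)*(v + 3)*(v - 1)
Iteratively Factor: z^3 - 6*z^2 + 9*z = (z - 3)*(z^2 - 3*z) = z*(z - 3)*(z - 3)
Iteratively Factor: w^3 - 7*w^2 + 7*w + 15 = (w + 1)*(w^2 - 8*w + 15) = (w - 3)*(w + 1)*(w - 5)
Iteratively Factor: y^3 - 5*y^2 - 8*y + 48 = (y - 4)*(y^2 - y - 12) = (y - 4)*(y + 3)*(y - 4)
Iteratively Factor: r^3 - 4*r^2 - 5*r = (r)*(r^2 - 4*r - 5) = r*(r - 5)*(r + 1)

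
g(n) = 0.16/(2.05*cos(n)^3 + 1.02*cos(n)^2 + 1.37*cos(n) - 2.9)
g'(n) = 0.16*(6.15*sin(n)*cos(n)^2 + 2.04*sin(n)*cos(n) + 1.37*sin(n))/(2.05*cos(n)^3 + 1.02*cos(n)^2 + 1.37*cos(n) - 2.9)^2 = (0.984*cos(n)^2 + 0.3264*cos(n) + 0.2192)*sin(n)/(2.05*cos(n)^3 + 1.02*cos(n)^2 + 1.37*cos(n) - 2.9)^2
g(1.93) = -0.05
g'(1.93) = 0.02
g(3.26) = -0.03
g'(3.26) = -0.00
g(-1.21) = -0.07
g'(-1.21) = -0.09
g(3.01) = -0.03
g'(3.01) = 0.00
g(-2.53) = -0.04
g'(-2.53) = -0.02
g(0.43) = 0.22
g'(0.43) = 1.05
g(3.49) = -0.03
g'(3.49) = -0.01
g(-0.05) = 0.10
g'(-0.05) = -0.03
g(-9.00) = -0.03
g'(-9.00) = -0.01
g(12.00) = 0.75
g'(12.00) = -13.97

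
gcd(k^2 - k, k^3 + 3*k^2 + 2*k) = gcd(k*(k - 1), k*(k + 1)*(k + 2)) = k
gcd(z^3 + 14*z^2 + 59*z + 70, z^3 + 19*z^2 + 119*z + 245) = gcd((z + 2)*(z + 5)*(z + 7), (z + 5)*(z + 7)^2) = z^2 + 12*z + 35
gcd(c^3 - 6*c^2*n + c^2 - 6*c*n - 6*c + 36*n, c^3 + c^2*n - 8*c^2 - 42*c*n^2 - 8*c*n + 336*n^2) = c - 6*n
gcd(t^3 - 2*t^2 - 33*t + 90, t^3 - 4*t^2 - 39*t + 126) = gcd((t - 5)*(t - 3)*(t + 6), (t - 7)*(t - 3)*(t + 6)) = t^2 + 3*t - 18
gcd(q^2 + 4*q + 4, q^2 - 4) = q + 2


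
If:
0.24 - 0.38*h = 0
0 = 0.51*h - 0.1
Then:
No Solution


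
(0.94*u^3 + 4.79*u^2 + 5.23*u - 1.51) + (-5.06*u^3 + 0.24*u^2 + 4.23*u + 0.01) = -4.12*u^3 + 5.03*u^2 + 9.46*u - 1.5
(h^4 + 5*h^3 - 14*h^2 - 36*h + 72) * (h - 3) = h^5 + 2*h^4 - 29*h^3 + 6*h^2 + 180*h - 216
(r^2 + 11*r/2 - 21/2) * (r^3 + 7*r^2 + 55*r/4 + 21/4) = r^5 + 25*r^4/2 + 167*r^3/4 + 59*r^2/8 - 231*r/2 - 441/8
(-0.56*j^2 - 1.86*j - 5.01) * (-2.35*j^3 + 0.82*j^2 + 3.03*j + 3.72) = 1.316*j^5 + 3.9118*j^4 + 8.5515*j^3 - 11.8272*j^2 - 22.0995*j - 18.6372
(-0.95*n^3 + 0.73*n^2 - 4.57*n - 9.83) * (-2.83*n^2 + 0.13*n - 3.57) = 2.6885*n^5 - 2.1894*n^4 + 16.4195*n^3 + 24.6187*n^2 + 15.037*n + 35.0931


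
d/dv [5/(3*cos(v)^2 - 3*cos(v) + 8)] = 15*(2*cos(v) - 1)*sin(v)/(3*cos(v)^2 - 3*cos(v) + 8)^2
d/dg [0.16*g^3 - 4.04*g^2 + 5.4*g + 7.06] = 0.48*g^2 - 8.08*g + 5.4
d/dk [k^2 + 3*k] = 2*k + 3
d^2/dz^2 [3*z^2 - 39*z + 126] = 6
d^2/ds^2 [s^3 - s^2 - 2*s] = 6*s - 2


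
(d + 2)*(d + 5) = d^2 + 7*d + 10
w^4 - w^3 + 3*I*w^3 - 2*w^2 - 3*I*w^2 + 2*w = w*(w - 1)*(w + I)*(w + 2*I)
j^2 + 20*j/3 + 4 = (j + 2/3)*(j + 6)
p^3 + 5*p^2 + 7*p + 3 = (p + 1)^2*(p + 3)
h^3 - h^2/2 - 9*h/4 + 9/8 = (h - 3/2)*(h - 1/2)*(h + 3/2)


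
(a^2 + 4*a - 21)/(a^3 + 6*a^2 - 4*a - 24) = (a^2 + 4*a - 21)/(a^3 + 6*a^2 - 4*a - 24)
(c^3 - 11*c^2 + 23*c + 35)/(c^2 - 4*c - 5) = c - 7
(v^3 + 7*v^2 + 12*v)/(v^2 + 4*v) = v + 3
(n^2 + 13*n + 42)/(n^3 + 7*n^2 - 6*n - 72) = (n + 7)/(n^2 + n - 12)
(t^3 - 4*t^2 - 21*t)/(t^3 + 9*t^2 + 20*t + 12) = t*(t^2 - 4*t - 21)/(t^3 + 9*t^2 + 20*t + 12)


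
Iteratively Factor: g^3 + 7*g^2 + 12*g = (g + 3)*(g^2 + 4*g) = (g + 3)*(g + 4)*(g)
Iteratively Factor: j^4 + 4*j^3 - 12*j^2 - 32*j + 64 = (j + 4)*(j^3 - 12*j + 16) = (j - 2)*(j + 4)*(j^2 + 2*j - 8) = (j - 2)*(j + 4)^2*(j - 2)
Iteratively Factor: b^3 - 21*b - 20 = (b - 5)*(b^2 + 5*b + 4) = (b - 5)*(b + 4)*(b + 1)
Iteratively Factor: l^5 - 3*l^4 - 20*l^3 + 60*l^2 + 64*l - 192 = (l + 4)*(l^4 - 7*l^3 + 8*l^2 + 28*l - 48) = (l - 2)*(l + 4)*(l^3 - 5*l^2 - 2*l + 24) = (l - 2)*(l + 2)*(l + 4)*(l^2 - 7*l + 12) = (l - 3)*(l - 2)*(l + 2)*(l + 4)*(l - 4)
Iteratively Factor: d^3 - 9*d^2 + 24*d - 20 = (d - 2)*(d^2 - 7*d + 10) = (d - 2)^2*(d - 5)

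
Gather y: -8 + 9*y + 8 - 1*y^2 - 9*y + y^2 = 0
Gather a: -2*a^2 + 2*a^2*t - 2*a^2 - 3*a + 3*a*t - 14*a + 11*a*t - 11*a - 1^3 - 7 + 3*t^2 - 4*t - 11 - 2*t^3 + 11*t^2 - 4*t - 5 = a^2*(2*t - 4) + a*(14*t - 28) - 2*t^3 + 14*t^2 - 8*t - 24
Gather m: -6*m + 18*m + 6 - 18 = 12*m - 12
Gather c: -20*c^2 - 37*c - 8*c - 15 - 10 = -20*c^2 - 45*c - 25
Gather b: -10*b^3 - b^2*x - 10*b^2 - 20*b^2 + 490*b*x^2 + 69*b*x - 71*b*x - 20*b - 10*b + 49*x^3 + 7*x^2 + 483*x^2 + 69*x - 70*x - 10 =-10*b^3 + b^2*(-x - 30) + b*(490*x^2 - 2*x - 30) + 49*x^3 + 490*x^2 - x - 10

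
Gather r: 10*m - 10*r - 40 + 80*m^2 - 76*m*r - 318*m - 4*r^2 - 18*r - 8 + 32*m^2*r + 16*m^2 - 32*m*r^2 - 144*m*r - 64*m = 96*m^2 - 372*m + r^2*(-32*m - 4) + r*(32*m^2 - 220*m - 28) - 48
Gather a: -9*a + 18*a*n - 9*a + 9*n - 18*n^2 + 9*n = a*(18*n - 18) - 18*n^2 + 18*n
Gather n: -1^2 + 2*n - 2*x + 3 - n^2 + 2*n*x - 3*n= -n^2 + n*(2*x - 1) - 2*x + 2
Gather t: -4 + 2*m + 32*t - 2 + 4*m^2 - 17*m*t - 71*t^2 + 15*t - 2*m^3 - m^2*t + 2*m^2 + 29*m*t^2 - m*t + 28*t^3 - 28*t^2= -2*m^3 + 6*m^2 + 2*m + 28*t^3 + t^2*(29*m - 99) + t*(-m^2 - 18*m + 47) - 6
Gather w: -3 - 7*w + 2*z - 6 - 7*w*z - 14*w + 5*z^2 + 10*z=w*(-7*z - 21) + 5*z^2 + 12*z - 9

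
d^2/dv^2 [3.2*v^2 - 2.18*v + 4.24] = 6.40000000000000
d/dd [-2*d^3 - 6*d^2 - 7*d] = -6*d^2 - 12*d - 7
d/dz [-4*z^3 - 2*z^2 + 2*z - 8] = -12*z^2 - 4*z + 2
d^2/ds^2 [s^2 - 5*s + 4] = 2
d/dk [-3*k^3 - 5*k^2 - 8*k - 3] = -9*k^2 - 10*k - 8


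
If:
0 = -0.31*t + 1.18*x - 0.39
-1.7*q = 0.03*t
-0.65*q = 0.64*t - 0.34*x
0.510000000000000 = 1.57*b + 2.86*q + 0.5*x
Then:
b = 0.21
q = -0.00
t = 0.21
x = 0.39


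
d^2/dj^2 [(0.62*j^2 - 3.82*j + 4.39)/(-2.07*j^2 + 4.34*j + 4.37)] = (3.5527136788005e-15*j^4 + 21.596724*j^3 - 146.515014*j^2 + 443.96532*j - 413.378438)/(8.869743*j^6 - 55.789398*j^5 + 60.794037*j^4 + 153.808732*j^3 - 128.342967*j^2 - 248.641638*j - 83.453453)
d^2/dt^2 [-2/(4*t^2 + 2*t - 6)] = 2*(4*t^2 + 2*t - (4*t + 1)^2 - 6)/(2*t^2 + t - 3)^3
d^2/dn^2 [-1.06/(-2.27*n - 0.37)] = 10.924148/(2.27*n + 0.37)^3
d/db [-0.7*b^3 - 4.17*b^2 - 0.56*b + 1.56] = -2.1*b^2 - 8.34*b - 0.56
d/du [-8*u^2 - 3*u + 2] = -16*u - 3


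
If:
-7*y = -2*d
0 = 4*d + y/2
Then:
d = 0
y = 0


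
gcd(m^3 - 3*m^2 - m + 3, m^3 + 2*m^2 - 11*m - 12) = m^2 - 2*m - 3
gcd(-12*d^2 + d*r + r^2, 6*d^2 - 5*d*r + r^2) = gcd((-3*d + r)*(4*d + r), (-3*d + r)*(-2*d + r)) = -3*d + r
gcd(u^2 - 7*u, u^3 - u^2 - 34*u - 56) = u - 7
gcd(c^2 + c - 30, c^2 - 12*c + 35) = c - 5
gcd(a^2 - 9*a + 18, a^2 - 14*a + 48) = a - 6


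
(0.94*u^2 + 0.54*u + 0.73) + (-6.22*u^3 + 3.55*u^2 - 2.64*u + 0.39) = -6.22*u^3 + 4.49*u^2 - 2.1*u + 1.12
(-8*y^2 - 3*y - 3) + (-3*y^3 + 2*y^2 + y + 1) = -3*y^3 - 6*y^2 - 2*y - 2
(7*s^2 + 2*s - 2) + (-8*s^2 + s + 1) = -s^2 + 3*s - 1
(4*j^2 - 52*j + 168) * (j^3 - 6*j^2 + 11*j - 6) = 4*j^5 - 76*j^4 + 524*j^3 - 1604*j^2 + 2160*j - 1008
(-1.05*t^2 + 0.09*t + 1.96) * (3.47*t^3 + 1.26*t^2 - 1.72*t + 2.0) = -3.6435*t^5 - 1.0107*t^4 + 8.7206*t^3 + 0.2148*t^2 - 3.1912*t + 3.92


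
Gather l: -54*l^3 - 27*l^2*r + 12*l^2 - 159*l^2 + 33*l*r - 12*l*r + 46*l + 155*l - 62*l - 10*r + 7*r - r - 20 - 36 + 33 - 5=-54*l^3 + l^2*(-27*r - 147) + l*(21*r + 139) - 4*r - 28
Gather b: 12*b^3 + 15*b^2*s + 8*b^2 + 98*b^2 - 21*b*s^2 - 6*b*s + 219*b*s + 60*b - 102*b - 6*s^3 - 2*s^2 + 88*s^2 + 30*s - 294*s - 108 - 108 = 12*b^3 + b^2*(15*s + 106) + b*(-21*s^2 + 213*s - 42) - 6*s^3 + 86*s^2 - 264*s - 216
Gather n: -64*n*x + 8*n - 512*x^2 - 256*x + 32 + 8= n*(8 - 64*x) - 512*x^2 - 256*x + 40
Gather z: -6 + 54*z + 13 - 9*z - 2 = 45*z + 5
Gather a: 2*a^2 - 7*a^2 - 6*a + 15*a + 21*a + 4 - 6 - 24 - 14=-5*a^2 + 30*a - 40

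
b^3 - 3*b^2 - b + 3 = (b - 3)*(b - 1)*(b + 1)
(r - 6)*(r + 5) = r^2 - r - 30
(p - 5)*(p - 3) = p^2 - 8*p + 15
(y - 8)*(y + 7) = y^2 - y - 56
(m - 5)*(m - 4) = m^2 - 9*m + 20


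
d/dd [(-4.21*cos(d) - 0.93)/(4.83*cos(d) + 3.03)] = 8.2644*sin(d)/(4.83*cos(d) + 3.03)^2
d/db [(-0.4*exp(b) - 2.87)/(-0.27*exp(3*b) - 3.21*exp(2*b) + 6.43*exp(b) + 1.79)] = (-0.216*exp(3*b) - 3.6087*exp(2*b) - 18.4254*exp(b) + 17.7381)*exp(b)/(0.0729*exp(6*b) + 1.7334*exp(5*b) + 6.8319*exp(4*b) - 42.2472*exp(3*b) + 29.8531*exp(2*b) + 23.0194*exp(b) + 3.2041)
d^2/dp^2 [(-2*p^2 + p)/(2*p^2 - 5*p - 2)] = 4*(-8*p^3 - 12*p^2 + 6*p - 9)/(8*p^6 - 60*p^5 + 126*p^4 - 5*p^3 - 126*p^2 - 60*p - 8)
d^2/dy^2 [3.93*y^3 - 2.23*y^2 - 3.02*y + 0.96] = 23.58*y - 4.46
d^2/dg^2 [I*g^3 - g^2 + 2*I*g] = 6*I*g - 2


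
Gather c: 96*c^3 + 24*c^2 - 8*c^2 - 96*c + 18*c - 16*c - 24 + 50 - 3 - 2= 96*c^3 + 16*c^2 - 94*c + 21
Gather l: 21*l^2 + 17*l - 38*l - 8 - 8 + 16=21*l^2 - 21*l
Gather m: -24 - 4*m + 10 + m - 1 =-3*m - 15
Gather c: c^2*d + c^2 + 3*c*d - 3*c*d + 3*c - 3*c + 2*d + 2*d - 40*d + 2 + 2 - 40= c^2*(d + 1) - 36*d - 36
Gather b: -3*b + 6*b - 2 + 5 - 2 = 3*b + 1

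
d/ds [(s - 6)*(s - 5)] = 2*s - 11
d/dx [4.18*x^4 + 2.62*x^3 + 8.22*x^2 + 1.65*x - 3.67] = 16.72*x^3 + 7.86*x^2 + 16.44*x + 1.65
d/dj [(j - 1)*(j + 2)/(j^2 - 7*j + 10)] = 4*(-2*j^2 + 6*j - 1)/(j^4 - 14*j^3 + 69*j^2 - 140*j + 100)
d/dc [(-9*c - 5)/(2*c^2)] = (9*c + 10)/(2*c^3)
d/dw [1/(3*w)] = -1/(3*w^2)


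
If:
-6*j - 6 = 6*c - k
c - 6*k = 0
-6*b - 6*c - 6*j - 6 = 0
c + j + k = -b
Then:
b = -1/6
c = 6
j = -41/6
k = 1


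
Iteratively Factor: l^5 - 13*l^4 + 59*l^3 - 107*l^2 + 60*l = (l - 5)*(l^4 - 8*l^3 + 19*l^2 - 12*l) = (l - 5)*(l - 3)*(l^3 - 5*l^2 + 4*l) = (l - 5)*(l - 4)*(l - 3)*(l^2 - l) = (l - 5)*(l - 4)*(l - 3)*(l - 1)*(l)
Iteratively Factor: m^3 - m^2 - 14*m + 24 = (m - 3)*(m^2 + 2*m - 8) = (m - 3)*(m - 2)*(m + 4)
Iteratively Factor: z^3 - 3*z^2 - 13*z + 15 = (z + 3)*(z^2 - 6*z + 5) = (z - 1)*(z + 3)*(z - 5)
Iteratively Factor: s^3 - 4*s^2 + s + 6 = (s - 3)*(s^2 - s - 2) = (s - 3)*(s + 1)*(s - 2)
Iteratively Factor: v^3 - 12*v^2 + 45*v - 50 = (v - 5)*(v^2 - 7*v + 10) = (v - 5)^2*(v - 2)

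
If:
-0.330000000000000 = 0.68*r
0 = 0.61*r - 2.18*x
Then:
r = -0.49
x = -0.14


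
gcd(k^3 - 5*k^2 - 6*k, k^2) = k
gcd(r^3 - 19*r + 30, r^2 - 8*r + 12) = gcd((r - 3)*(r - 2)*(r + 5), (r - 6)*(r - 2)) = r - 2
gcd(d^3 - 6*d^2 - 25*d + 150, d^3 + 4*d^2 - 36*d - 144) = d - 6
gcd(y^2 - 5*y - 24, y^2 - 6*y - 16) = y - 8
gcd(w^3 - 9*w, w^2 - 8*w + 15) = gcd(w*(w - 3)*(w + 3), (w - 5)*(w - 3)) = w - 3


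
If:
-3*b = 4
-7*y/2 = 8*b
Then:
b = -4/3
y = 64/21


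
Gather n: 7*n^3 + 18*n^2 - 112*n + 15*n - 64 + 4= 7*n^3 + 18*n^2 - 97*n - 60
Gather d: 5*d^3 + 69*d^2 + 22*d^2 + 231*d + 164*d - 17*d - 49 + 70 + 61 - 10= 5*d^3 + 91*d^2 + 378*d + 72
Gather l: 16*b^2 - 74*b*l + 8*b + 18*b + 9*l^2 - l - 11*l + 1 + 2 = 16*b^2 + 26*b + 9*l^2 + l*(-74*b - 12) + 3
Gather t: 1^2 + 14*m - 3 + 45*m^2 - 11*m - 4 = 45*m^2 + 3*m - 6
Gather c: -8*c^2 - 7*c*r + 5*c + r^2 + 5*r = -8*c^2 + c*(5 - 7*r) + r^2 + 5*r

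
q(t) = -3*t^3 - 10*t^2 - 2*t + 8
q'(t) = -9*t^2 - 20*t - 2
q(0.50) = 4.12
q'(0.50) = -14.25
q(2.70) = -129.35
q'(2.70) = -121.61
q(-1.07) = 2.37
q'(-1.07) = 9.10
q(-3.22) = 10.91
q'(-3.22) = -30.92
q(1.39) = -22.16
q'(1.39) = -47.19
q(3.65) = -278.41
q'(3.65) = -194.90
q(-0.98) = 3.18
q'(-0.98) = 8.96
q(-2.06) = -4.09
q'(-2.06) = 1.01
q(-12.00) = 3776.00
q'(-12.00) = -1058.00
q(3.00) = -169.00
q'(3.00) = -143.00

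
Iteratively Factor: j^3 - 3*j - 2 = (j - 2)*(j^2 + 2*j + 1) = (j - 2)*(j + 1)*(j + 1)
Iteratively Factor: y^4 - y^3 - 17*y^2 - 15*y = (y + 1)*(y^3 - 2*y^2 - 15*y) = y*(y + 1)*(y^2 - 2*y - 15) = y*(y - 5)*(y + 1)*(y + 3)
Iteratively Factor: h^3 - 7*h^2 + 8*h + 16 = (h + 1)*(h^2 - 8*h + 16) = (h - 4)*(h + 1)*(h - 4)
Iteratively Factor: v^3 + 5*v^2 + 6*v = (v)*(v^2 + 5*v + 6) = v*(v + 2)*(v + 3)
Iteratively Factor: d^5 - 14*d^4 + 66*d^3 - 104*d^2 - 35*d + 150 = (d - 3)*(d^4 - 11*d^3 + 33*d^2 - 5*d - 50) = (d - 5)*(d - 3)*(d^3 - 6*d^2 + 3*d + 10) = (d - 5)*(d - 3)*(d - 2)*(d^2 - 4*d - 5) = (d - 5)^2*(d - 3)*(d - 2)*(d + 1)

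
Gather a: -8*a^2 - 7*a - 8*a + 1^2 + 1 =-8*a^2 - 15*a + 2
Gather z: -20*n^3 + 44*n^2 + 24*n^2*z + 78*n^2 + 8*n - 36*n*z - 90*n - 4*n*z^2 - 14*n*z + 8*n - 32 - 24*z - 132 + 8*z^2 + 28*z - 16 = -20*n^3 + 122*n^2 - 74*n + z^2*(8 - 4*n) + z*(24*n^2 - 50*n + 4) - 180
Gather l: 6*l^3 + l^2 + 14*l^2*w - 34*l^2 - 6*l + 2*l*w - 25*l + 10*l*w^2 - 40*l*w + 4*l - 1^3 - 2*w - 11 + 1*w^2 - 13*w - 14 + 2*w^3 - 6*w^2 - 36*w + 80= 6*l^3 + l^2*(14*w - 33) + l*(10*w^2 - 38*w - 27) + 2*w^3 - 5*w^2 - 51*w + 54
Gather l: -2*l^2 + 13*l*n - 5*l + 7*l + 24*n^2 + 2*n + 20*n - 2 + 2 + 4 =-2*l^2 + l*(13*n + 2) + 24*n^2 + 22*n + 4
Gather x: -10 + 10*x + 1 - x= 9*x - 9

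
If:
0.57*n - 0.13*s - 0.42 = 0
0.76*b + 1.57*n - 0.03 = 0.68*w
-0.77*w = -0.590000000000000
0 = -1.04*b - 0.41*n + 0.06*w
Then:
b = -0.12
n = 0.41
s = -1.44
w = 0.77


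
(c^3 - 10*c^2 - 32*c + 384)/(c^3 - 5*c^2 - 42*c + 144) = (c - 8)/(c - 3)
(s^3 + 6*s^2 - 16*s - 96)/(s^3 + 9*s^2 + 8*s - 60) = (s^2 - 16)/(s^2 + 3*s - 10)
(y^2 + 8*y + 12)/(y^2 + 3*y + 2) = (y + 6)/(y + 1)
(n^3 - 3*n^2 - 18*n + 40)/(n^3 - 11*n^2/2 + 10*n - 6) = 2*(n^2 - n - 20)/(2*n^2 - 7*n + 6)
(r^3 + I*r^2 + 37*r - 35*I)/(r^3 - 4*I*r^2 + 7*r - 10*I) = (r + 7*I)/(r + 2*I)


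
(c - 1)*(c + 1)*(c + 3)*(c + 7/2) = c^4 + 13*c^3/2 + 19*c^2/2 - 13*c/2 - 21/2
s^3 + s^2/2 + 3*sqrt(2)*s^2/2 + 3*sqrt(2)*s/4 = s*(s + 1/2)*(s + 3*sqrt(2)/2)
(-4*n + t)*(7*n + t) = -28*n^2 + 3*n*t + t^2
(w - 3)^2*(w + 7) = w^3 + w^2 - 33*w + 63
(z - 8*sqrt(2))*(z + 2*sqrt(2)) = z^2 - 6*sqrt(2)*z - 32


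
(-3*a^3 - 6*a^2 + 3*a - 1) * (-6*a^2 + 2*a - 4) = 18*a^5 + 30*a^4 - 18*a^3 + 36*a^2 - 14*a + 4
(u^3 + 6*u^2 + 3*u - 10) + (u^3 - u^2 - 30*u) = 2*u^3 + 5*u^2 - 27*u - 10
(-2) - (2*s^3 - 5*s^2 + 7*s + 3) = -2*s^3 + 5*s^2 - 7*s - 5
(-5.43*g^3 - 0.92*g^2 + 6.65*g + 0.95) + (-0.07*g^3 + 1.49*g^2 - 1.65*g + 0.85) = -5.5*g^3 + 0.57*g^2 + 5.0*g + 1.8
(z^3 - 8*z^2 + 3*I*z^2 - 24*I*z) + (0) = z^3 - 8*z^2 + 3*I*z^2 - 24*I*z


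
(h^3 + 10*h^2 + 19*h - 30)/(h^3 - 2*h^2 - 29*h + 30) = (h + 6)/(h - 6)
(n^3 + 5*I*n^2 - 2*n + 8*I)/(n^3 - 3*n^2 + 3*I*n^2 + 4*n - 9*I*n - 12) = (n + 2*I)/(n - 3)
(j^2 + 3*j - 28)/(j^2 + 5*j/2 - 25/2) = 2*(j^2 + 3*j - 28)/(2*j^2 + 5*j - 25)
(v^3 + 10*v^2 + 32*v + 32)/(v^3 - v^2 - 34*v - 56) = (v + 4)/(v - 7)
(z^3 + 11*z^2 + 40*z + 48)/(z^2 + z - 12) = (z^2 + 7*z + 12)/(z - 3)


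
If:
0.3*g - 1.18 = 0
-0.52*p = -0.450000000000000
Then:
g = 3.93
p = 0.87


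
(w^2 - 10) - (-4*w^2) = 5*w^2 - 10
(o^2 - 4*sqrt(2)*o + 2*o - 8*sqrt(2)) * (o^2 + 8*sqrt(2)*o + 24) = o^4 + 2*o^3 + 4*sqrt(2)*o^3 - 40*o^2 + 8*sqrt(2)*o^2 - 96*sqrt(2)*o - 80*o - 192*sqrt(2)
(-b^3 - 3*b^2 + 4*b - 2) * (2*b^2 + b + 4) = -2*b^5 - 7*b^4 + b^3 - 12*b^2 + 14*b - 8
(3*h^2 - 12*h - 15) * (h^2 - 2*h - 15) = 3*h^4 - 18*h^3 - 36*h^2 + 210*h + 225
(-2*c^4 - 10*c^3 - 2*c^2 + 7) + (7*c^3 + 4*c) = -2*c^4 - 3*c^3 - 2*c^2 + 4*c + 7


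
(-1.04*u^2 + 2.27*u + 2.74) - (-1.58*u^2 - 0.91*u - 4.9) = 0.54*u^2 + 3.18*u + 7.64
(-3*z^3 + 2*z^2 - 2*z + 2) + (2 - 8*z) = -3*z^3 + 2*z^2 - 10*z + 4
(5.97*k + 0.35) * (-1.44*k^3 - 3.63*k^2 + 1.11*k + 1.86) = -8.5968*k^4 - 22.1751*k^3 + 5.3562*k^2 + 11.4927*k + 0.651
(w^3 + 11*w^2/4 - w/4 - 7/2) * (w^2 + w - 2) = w^5 + 15*w^4/4 + w^3/2 - 37*w^2/4 - 3*w + 7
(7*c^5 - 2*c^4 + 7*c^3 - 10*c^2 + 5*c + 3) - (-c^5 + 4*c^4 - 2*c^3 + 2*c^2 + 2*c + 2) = 8*c^5 - 6*c^4 + 9*c^3 - 12*c^2 + 3*c + 1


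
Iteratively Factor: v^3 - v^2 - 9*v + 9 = (v - 3)*(v^2 + 2*v - 3) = (v - 3)*(v - 1)*(v + 3)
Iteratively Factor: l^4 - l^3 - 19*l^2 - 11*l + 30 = (l + 3)*(l^3 - 4*l^2 - 7*l + 10) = (l - 1)*(l + 3)*(l^2 - 3*l - 10) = (l - 1)*(l + 2)*(l + 3)*(l - 5)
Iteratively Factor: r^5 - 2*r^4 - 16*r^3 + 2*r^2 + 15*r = (r - 5)*(r^4 + 3*r^3 - r^2 - 3*r) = (r - 5)*(r - 1)*(r^3 + 4*r^2 + 3*r) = (r - 5)*(r - 1)*(r + 3)*(r^2 + r) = r*(r - 5)*(r - 1)*(r + 3)*(r + 1)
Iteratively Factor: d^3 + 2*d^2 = (d)*(d^2 + 2*d) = d^2*(d + 2)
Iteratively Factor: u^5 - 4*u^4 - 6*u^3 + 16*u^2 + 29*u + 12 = (u + 1)*(u^4 - 5*u^3 - u^2 + 17*u + 12) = (u - 4)*(u + 1)*(u^3 - u^2 - 5*u - 3) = (u - 4)*(u - 3)*(u + 1)*(u^2 + 2*u + 1) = (u - 4)*(u - 3)*(u + 1)^2*(u + 1)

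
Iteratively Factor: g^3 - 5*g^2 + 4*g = (g)*(g^2 - 5*g + 4) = g*(g - 1)*(g - 4)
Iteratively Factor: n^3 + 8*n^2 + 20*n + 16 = (n + 2)*(n^2 + 6*n + 8) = (n + 2)^2*(n + 4)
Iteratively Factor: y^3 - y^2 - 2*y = (y + 1)*(y^2 - 2*y) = y*(y + 1)*(y - 2)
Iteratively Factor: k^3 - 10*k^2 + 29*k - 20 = (k - 5)*(k^2 - 5*k + 4) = (k - 5)*(k - 1)*(k - 4)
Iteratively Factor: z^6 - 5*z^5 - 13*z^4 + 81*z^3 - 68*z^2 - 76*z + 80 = (z - 2)*(z^5 - 3*z^4 - 19*z^3 + 43*z^2 + 18*z - 40) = (z - 2)*(z - 1)*(z^4 - 2*z^3 - 21*z^2 + 22*z + 40) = (z - 2)*(z - 1)*(z + 1)*(z^3 - 3*z^2 - 18*z + 40) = (z - 5)*(z - 2)*(z - 1)*(z + 1)*(z^2 + 2*z - 8) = (z - 5)*(z - 2)^2*(z - 1)*(z + 1)*(z + 4)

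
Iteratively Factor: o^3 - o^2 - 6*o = (o)*(o^2 - o - 6) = o*(o + 2)*(o - 3)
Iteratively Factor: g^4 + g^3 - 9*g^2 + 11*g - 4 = (g - 1)*(g^3 + 2*g^2 - 7*g + 4) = (g - 1)^2*(g^2 + 3*g - 4) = (g - 1)^2*(g + 4)*(g - 1)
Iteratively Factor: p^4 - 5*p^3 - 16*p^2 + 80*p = (p - 4)*(p^3 - p^2 - 20*p) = (p - 4)*(p + 4)*(p^2 - 5*p) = (p - 5)*(p - 4)*(p + 4)*(p)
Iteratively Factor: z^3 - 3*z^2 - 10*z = (z + 2)*(z^2 - 5*z) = (z - 5)*(z + 2)*(z)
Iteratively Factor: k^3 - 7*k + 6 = (k - 2)*(k^2 + 2*k - 3) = (k - 2)*(k + 3)*(k - 1)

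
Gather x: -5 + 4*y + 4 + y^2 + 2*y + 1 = y^2 + 6*y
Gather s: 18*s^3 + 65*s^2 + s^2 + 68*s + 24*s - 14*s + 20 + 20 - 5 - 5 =18*s^3 + 66*s^2 + 78*s + 30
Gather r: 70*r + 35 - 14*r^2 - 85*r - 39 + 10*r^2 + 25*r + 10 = -4*r^2 + 10*r + 6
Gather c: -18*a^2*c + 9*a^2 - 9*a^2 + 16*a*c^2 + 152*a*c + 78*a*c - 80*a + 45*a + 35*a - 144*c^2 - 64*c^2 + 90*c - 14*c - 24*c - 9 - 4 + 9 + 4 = c^2*(16*a - 208) + c*(-18*a^2 + 230*a + 52)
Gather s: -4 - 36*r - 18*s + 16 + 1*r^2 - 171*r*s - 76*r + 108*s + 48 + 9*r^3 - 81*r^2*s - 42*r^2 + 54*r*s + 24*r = 9*r^3 - 41*r^2 - 88*r + s*(-81*r^2 - 117*r + 90) + 60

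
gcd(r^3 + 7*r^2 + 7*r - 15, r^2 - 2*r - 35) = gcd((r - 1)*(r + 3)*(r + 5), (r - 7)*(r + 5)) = r + 5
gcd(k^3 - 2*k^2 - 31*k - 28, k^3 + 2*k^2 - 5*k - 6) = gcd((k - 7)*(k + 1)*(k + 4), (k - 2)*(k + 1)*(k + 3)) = k + 1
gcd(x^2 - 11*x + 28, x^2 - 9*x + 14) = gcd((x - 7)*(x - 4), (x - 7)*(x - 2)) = x - 7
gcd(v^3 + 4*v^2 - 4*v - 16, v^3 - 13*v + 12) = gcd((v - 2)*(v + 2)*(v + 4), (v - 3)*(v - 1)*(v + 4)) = v + 4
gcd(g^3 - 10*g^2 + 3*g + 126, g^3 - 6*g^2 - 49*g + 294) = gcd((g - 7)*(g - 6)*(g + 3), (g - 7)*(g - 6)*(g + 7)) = g^2 - 13*g + 42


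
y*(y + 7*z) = y^2 + 7*y*z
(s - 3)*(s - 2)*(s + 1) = s^3 - 4*s^2 + s + 6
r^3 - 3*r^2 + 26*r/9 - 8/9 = (r - 4/3)*(r - 1)*(r - 2/3)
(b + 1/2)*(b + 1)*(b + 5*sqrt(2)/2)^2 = b^4 + 3*b^3/2 + 5*sqrt(2)*b^3 + 15*sqrt(2)*b^2/2 + 13*b^2 + 5*sqrt(2)*b/2 + 75*b/4 + 25/4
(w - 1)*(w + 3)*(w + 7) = w^3 + 9*w^2 + 11*w - 21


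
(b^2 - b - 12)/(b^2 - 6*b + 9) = (b^2 - b - 12)/(b^2 - 6*b + 9)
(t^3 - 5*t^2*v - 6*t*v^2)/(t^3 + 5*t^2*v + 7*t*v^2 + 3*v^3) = t*(t - 6*v)/(t^2 + 4*t*v + 3*v^2)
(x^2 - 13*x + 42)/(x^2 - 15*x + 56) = (x - 6)/(x - 8)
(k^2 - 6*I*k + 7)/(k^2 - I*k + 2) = (k - 7*I)/(k - 2*I)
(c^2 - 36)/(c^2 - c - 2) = (36 - c^2)/(-c^2 + c + 2)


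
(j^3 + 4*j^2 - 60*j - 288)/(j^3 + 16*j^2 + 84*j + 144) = (j - 8)/(j + 4)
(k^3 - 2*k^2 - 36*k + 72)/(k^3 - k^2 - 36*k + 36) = (k - 2)/(k - 1)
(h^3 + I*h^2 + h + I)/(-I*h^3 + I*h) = (I*h^3 - h^2 + I*h - 1)/(h^3 - h)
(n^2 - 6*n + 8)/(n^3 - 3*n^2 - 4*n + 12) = (n - 4)/(n^2 - n - 6)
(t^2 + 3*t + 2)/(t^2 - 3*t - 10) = (t + 1)/(t - 5)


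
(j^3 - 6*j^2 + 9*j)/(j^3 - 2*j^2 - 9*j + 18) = j*(j - 3)/(j^2 + j - 6)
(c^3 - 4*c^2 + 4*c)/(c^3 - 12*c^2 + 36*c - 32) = c/(c - 8)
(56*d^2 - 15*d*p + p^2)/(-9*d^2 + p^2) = (-56*d^2 + 15*d*p - p^2)/(9*d^2 - p^2)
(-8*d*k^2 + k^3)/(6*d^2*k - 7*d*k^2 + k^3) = k*(-8*d + k)/(6*d^2 - 7*d*k + k^2)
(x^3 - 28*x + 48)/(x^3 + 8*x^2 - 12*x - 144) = (x - 2)/(x + 6)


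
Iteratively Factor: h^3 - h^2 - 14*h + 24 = (h + 4)*(h^2 - 5*h + 6) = (h - 2)*(h + 4)*(h - 3)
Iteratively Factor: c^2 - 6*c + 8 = (c - 2)*(c - 4)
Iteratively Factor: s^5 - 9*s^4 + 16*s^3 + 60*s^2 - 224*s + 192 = (s - 4)*(s^4 - 5*s^3 - 4*s^2 + 44*s - 48) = (s - 4)*(s - 2)*(s^3 - 3*s^2 - 10*s + 24) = (s - 4)*(s - 2)^2*(s^2 - s - 12) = (s - 4)^2*(s - 2)^2*(s + 3)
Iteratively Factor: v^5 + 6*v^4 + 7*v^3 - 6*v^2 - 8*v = (v + 4)*(v^4 + 2*v^3 - v^2 - 2*v) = (v - 1)*(v + 4)*(v^3 + 3*v^2 + 2*v) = (v - 1)*(v + 2)*(v + 4)*(v^2 + v) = (v - 1)*(v + 1)*(v + 2)*(v + 4)*(v)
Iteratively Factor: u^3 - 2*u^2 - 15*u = (u + 3)*(u^2 - 5*u) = u*(u + 3)*(u - 5)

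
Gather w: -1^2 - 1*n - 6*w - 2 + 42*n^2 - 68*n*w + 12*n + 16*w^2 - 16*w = 42*n^2 + 11*n + 16*w^2 + w*(-68*n - 22) - 3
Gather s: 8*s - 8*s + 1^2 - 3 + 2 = 0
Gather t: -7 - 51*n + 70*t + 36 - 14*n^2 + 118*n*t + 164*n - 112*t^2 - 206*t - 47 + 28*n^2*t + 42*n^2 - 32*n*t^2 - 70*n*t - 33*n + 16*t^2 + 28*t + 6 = 28*n^2 + 80*n + t^2*(-32*n - 96) + t*(28*n^2 + 48*n - 108) - 12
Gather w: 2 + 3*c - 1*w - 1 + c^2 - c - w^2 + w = c^2 + 2*c - w^2 + 1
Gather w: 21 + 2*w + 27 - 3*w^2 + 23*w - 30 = -3*w^2 + 25*w + 18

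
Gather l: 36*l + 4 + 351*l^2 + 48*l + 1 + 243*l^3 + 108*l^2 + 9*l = 243*l^3 + 459*l^2 + 93*l + 5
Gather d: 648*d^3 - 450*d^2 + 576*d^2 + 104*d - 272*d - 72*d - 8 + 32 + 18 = 648*d^3 + 126*d^2 - 240*d + 42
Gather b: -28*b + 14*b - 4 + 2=-14*b - 2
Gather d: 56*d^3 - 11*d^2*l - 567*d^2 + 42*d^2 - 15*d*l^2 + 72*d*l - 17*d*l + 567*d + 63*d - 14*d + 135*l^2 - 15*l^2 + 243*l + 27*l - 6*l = 56*d^3 + d^2*(-11*l - 525) + d*(-15*l^2 + 55*l + 616) + 120*l^2 + 264*l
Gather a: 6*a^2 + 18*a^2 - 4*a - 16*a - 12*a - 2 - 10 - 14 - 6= 24*a^2 - 32*a - 32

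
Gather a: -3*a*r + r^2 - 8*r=-3*a*r + r^2 - 8*r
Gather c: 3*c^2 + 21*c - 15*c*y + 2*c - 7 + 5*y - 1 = 3*c^2 + c*(23 - 15*y) + 5*y - 8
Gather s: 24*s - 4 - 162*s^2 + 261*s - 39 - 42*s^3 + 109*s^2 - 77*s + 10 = -42*s^3 - 53*s^2 + 208*s - 33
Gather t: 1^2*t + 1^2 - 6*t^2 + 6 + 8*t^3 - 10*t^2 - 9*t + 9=8*t^3 - 16*t^2 - 8*t + 16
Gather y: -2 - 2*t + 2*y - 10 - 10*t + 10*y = -12*t + 12*y - 12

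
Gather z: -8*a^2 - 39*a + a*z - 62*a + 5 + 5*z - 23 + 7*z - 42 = -8*a^2 - 101*a + z*(a + 12) - 60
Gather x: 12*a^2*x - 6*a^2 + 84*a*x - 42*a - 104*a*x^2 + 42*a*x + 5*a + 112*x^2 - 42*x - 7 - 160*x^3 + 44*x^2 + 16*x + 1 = -6*a^2 - 37*a - 160*x^3 + x^2*(156 - 104*a) + x*(12*a^2 + 126*a - 26) - 6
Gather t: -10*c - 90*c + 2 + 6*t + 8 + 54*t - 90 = -100*c + 60*t - 80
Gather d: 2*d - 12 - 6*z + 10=2*d - 6*z - 2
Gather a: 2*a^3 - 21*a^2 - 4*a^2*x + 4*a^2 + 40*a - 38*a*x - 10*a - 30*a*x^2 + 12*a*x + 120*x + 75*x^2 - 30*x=2*a^3 + a^2*(-4*x - 17) + a*(-30*x^2 - 26*x + 30) + 75*x^2 + 90*x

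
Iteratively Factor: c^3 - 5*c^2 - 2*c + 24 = (c - 3)*(c^2 - 2*c - 8) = (c - 4)*(c - 3)*(c + 2)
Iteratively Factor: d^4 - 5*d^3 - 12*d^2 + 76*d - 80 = (d - 2)*(d^3 - 3*d^2 - 18*d + 40) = (d - 2)^2*(d^2 - d - 20) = (d - 5)*(d - 2)^2*(d + 4)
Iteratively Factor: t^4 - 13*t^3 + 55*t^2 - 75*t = (t - 5)*(t^3 - 8*t^2 + 15*t) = (t - 5)*(t - 3)*(t^2 - 5*t) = t*(t - 5)*(t - 3)*(t - 5)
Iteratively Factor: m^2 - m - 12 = (m - 4)*(m + 3)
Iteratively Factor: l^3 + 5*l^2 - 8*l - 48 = (l - 3)*(l^2 + 8*l + 16) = (l - 3)*(l + 4)*(l + 4)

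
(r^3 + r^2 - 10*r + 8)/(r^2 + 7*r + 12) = (r^2 - 3*r + 2)/(r + 3)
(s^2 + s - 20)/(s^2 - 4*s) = (s + 5)/s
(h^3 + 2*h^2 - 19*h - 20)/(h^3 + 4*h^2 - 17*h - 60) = (h + 1)/(h + 3)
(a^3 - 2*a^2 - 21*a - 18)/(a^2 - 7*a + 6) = (a^2 + 4*a + 3)/(a - 1)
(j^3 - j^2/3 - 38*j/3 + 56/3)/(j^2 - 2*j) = j + 5/3 - 28/(3*j)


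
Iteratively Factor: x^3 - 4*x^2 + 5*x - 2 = (x - 1)*(x^2 - 3*x + 2) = (x - 2)*(x - 1)*(x - 1)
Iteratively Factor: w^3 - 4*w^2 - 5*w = (w)*(w^2 - 4*w - 5) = w*(w + 1)*(w - 5)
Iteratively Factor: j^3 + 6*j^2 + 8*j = (j + 2)*(j^2 + 4*j) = (j + 2)*(j + 4)*(j)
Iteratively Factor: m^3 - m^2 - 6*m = (m + 2)*(m^2 - 3*m) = (m - 3)*(m + 2)*(m)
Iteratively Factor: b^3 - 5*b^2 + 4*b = (b - 4)*(b^2 - b) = (b - 4)*(b - 1)*(b)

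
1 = 1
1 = 1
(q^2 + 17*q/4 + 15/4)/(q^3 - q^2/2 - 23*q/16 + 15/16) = 4*(q + 3)/(4*q^2 - 7*q + 3)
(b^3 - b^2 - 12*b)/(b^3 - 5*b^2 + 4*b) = (b + 3)/(b - 1)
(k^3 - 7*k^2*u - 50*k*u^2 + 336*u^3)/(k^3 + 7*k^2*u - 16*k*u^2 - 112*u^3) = (-k^2 + 14*k*u - 48*u^2)/(-k^2 + 16*u^2)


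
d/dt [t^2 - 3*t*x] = 2*t - 3*x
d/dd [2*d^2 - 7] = 4*d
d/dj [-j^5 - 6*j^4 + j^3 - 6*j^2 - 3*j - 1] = -5*j^4 - 24*j^3 + 3*j^2 - 12*j - 3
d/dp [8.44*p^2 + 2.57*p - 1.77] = 16.88*p + 2.57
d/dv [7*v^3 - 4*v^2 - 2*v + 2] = 21*v^2 - 8*v - 2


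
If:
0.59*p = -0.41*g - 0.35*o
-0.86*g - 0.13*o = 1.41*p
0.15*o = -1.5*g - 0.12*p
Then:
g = 0.00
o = 0.00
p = 0.00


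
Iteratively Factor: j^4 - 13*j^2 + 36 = (j + 2)*(j^3 - 2*j^2 - 9*j + 18) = (j + 2)*(j + 3)*(j^2 - 5*j + 6) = (j - 2)*(j + 2)*(j + 3)*(j - 3)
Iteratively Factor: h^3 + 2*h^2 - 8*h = (h + 4)*(h^2 - 2*h) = h*(h + 4)*(h - 2)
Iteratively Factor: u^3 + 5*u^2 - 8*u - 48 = (u - 3)*(u^2 + 8*u + 16) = (u - 3)*(u + 4)*(u + 4)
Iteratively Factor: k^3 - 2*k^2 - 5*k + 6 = (k - 3)*(k^2 + k - 2) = (k - 3)*(k + 2)*(k - 1)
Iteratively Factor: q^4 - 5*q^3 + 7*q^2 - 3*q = (q - 3)*(q^3 - 2*q^2 + q) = (q - 3)*(q - 1)*(q^2 - q) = (q - 3)*(q - 1)^2*(q)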